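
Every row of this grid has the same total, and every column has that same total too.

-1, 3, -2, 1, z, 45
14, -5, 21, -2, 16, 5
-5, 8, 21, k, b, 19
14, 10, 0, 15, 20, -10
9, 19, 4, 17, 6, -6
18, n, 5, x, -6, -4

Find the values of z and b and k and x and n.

Rows 2 and 4 both sum to 49, so that's the common total.
Row 1 has -1 + 3 − 2 + 1 + 45 = 46; the blank must be 49 − 46 = 3.
Column 5 has 3 + 16 + 20 + 6 − 6 = 39; the blank must be 49 − 39 = 10.
Column 2 has 3 − 5 + 8 + 10 + 19 = 35; the blank must be 49 − 35 = 14.
Row 3 has -5 + 8 + 21 + 10 + 19 = 53; the blank must be 49 − 53 = -4.
Row 6 has 18 + 14 + 5 − 6 − 4 = 27; the blank must be 49 − 27 = 22.

z = 3, b = 10, k = -4, x = 22, n = 14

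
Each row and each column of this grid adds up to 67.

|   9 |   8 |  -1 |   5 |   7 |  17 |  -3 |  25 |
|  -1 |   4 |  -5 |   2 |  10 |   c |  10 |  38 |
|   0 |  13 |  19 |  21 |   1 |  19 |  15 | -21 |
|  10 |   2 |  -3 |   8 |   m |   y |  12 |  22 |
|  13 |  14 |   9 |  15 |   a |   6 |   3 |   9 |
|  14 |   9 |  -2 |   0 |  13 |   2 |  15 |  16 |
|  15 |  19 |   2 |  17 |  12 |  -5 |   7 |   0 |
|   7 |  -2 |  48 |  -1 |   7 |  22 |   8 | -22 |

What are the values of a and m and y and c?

a = -2, m = 19, y = -3, c = 9

Row 5: 13 + 14 + 9 + 15 + 6 + 3 + 9 = 69, so its missing entry is 67 − 69 = -2.
Column 5: 7 + 10 + 1 − 2 + 13 + 12 + 7 = 48, so its missing entry is 67 − 48 = 19.
Row 4: 10 + 2 − 3 + 8 + 19 + 12 + 22 = 70, so its missing entry is 67 − 70 = -3.
Row 2: -1 + 4 − 5 + 2 + 10 + 10 + 38 = 58, so its missing entry is 67 − 58 = 9.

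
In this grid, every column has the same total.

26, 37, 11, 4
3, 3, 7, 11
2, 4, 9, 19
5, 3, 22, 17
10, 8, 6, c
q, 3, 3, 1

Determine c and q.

c = 6, q = 12

Column 2 sums to 58 and so does column 3; that's the common total.
In column 4 the known cells total 52, leaving 58 − 52 = 6.
In column 1 the known cells total 46, leaving 58 − 46 = 12.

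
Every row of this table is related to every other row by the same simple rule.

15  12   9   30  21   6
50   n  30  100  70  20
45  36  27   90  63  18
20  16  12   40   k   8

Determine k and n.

Each row is a constant multiple of every other row — this is a multiplication table with the headers hidden.
Row 4 is 12/9 = 4/3 times row 1, so its entry in column 5 is 21 × 4/3 = 28.
Row 2 is 30/9 = 10/3 times row 1, so its entry in column 2 is 12 × 10/3 = 40.

k = 28, n = 40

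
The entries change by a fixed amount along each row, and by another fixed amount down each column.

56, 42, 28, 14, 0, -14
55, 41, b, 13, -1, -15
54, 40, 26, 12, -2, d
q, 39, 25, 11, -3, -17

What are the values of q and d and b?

q = 53, d = -16, b = 27

Along each row the entries change by -14 per step; down each column they change by -1.
Row 4: from 39 at column 2, stepping by -14 to column 1 gives 53.
Row 3: from 54 at column 1, stepping by -14 to column 6 gives -16.
Row 2: from 55 at column 1, stepping by -14 to column 3 gives 27.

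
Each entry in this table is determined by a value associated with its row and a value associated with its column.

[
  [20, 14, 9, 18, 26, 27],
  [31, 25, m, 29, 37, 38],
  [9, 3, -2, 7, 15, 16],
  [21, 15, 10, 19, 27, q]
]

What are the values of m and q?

m = 20, q = 28

The difference between any two rows is the same in every column — this is an addition table with the headers hidden.
Row 2 minus row 1 is 29 − 18 = 11, so its entry in column 3 is 9 + 11 = 20.
Row 4 minus row 1 is 19 − 18 = 1, so its entry in column 6 is 27 + 1 = 28.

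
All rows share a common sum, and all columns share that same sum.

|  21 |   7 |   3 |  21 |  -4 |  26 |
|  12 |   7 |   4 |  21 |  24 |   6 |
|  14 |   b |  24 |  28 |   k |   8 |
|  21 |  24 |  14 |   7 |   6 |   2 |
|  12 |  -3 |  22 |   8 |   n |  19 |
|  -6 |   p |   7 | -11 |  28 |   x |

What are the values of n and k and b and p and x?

Rows 1 and 2 both sum to 74, so that's the common total.
Row 5 has 12 − 3 + 22 + 8 + 19 = 58; the blank must be 74 − 58 = 16.
Column 5 has -4 + 24 + 6 + 16 + 28 = 70; the blank must be 74 − 70 = 4.
Column 6 has 26 + 6 + 8 + 2 + 19 = 61; the blank must be 74 − 61 = 13.
Row 3 has 14 + 24 + 28 + 4 + 8 = 78; the blank must be 74 − 78 = -4.
Row 6 has -6 + 7 − 11 + 28 + 13 = 31; the blank must be 74 − 31 = 43.

n = 16, k = 4, b = -4, p = 43, x = 13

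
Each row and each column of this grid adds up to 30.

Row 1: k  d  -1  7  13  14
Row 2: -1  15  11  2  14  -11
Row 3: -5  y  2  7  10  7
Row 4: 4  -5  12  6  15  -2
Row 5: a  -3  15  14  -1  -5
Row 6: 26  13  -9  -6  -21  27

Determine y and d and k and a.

y = 9, d = 1, k = -4, a = 10

Row 5 has -3 + 15 + 14 − 1 − 5 = 20; the blank must be 30 − 20 = 10.
Row 3 has -5 + 2 + 7 + 10 + 7 = 21; the blank must be 30 − 21 = 9.
Column 2 has 15 + 9 − 5 − 3 + 13 = 29; the blank must be 30 − 29 = 1.
Row 1 has 1 − 1 + 7 + 13 + 14 = 34; the blank must be 30 − 34 = -4.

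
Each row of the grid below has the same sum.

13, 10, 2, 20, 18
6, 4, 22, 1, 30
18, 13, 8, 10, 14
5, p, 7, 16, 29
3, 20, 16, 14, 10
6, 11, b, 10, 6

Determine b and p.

Row 1 sums to 63 and so does row 2; that's the common total.
In row 6 the known cells total 33, leaving 63 − 33 = 30.
In row 4 the known cells total 57, leaving 63 − 57 = 6.

b = 30, p = 6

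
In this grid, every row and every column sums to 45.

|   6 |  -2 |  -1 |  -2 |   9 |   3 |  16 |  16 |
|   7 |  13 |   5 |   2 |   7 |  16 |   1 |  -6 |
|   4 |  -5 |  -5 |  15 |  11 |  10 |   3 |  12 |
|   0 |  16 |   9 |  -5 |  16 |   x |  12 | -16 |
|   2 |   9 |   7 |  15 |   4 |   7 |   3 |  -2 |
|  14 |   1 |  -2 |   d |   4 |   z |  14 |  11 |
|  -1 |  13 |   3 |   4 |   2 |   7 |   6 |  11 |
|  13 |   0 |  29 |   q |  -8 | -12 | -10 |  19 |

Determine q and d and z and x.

q = 14, d = 2, z = 1, x = 13

Row 4: 0 + 16 + 9 − 5 + 16 + 12 − 16 = 32, so its missing entry is 45 − 32 = 13.
Column 6: 3 + 16 + 10 + 13 + 7 + 7 − 12 = 44, so its missing entry is 45 − 44 = 1.
Row 6: 14 + 1 − 2 + 4 + 1 + 14 + 11 = 43, so its missing entry is 45 − 43 = 2.
Row 8: 13 + 0 + 29 − 8 − 12 − 10 + 19 = 31, so its missing entry is 45 − 31 = 14.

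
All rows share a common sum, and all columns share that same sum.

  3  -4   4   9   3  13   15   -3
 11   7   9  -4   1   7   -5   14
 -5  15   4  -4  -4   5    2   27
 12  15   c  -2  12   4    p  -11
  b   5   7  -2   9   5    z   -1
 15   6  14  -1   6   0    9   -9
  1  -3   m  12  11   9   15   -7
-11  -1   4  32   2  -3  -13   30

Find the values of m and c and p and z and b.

m = 2, c = -4, p = 14, z = 3, b = 14

Rows 1 and 2 both sum to 40, so that's the common total.
Row 7: 1 − 3 + 12 + 11 + 9 + 15 − 7 = 38, so its missing entry is 40 − 38 = 2.
Column 1: 3 + 11 − 5 + 12 + 15 + 1 − 11 = 26, so its missing entry is 40 − 26 = 14.
Row 5: 14 + 5 + 7 − 2 + 9 + 5 − 1 = 37, so its missing entry is 40 − 37 = 3.
Column 7: 15 − 5 + 2 + 3 + 9 + 15 − 13 = 26, so its missing entry is 40 − 26 = 14.
Row 4: 12 + 15 − 2 + 12 + 4 + 14 − 11 = 44, so its missing entry is 40 − 44 = -4.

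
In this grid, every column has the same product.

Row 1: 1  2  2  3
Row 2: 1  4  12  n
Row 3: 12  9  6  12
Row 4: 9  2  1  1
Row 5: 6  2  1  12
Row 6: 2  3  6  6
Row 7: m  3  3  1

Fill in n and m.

n = 1, m = 2

Columns 2 and 3 each multiply to 2592, so every column has product 2592.
Column 4: 3×12×1×12×6×1 = 2592, so the missing entry is 2592 ÷ 2592 = 1.
Column 1: 1×1×12×9×6×2 = 1296, so the missing entry is 2592 ÷ 1296 = 2.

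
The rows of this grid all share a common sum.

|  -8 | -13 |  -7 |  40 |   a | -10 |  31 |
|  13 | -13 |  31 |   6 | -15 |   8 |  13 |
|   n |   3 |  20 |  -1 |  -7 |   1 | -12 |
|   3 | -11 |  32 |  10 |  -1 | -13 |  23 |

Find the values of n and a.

n = 39, a = 10

Row 2 sums to 43 and so does row 4; that's the common total.
In row 3 the known cells total 4, leaving 43 − 4 = 39.
In row 1 the known cells total 33, leaving 43 − 33 = 10.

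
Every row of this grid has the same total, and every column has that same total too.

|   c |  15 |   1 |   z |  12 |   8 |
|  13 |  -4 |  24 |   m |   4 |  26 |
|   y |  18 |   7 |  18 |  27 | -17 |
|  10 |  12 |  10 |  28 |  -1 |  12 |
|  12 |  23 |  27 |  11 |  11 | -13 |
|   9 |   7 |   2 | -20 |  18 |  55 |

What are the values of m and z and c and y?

m = 8, z = 26, c = 9, y = 18

Rows 4 and 5 both sum to 71, so that's the common total.
Row 3 has 18 + 7 + 18 + 27 − 17 = 53; the blank must be 71 − 53 = 18.
Row 2 has 13 − 4 + 24 + 4 + 26 = 63; the blank must be 71 − 63 = 8.
Column 4 has 8 + 18 + 28 + 11 − 20 = 45; the blank must be 71 − 45 = 26.
Row 1 has 15 + 1 + 26 + 12 + 8 = 62; the blank must be 71 − 62 = 9.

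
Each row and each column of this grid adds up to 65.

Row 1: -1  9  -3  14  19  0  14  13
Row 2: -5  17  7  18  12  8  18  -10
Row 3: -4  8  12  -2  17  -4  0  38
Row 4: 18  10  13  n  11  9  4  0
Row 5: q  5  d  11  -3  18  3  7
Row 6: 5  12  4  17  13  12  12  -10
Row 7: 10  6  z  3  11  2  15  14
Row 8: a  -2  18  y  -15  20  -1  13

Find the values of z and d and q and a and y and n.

Row 7: 10 + 6 + 3 + 11 + 2 + 15 + 14 = 61, so its missing entry is 65 − 61 = 4.
Column 3: -3 + 7 + 12 + 13 + 4 + 4 + 18 = 55, so its missing entry is 65 − 55 = 10.
Row 5: 5 + 10 + 11 − 3 + 18 + 3 + 7 = 51, so its missing entry is 65 − 51 = 14.
Column 1: -1 − 5 − 4 + 18 + 14 + 5 + 10 = 37, so its missing entry is 65 − 37 = 28.
Row 8: 28 − 2 + 18 − 15 + 20 − 1 + 13 = 61, so its missing entry is 65 − 61 = 4.
Row 4: 18 + 10 + 13 + 11 + 9 + 4 + 0 = 65, so its missing entry is 65 − 65 = 0.

z = 4, d = 10, q = 14, a = 28, y = 4, n = 0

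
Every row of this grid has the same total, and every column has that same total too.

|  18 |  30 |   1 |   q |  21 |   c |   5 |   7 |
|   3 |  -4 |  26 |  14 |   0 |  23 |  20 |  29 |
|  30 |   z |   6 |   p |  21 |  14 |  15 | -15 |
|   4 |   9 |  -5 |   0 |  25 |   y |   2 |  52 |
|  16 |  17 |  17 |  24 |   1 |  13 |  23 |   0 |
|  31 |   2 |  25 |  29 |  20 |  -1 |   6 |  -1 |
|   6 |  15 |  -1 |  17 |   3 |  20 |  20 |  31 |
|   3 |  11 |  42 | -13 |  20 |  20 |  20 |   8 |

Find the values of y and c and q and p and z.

y = 24, c = -2, q = 31, p = 9, z = 31

Rows 2 and 5 both sum to 111, so that's the common total.
The known cells in column 2 total 80, leaving 111 − 80 = 31 for the blank.
The known cells in row 3 total 102, leaving 111 − 102 = 9 for the blank.
The known cells in column 4 total 80, leaving 111 − 80 = 31 for the blank.
The known cells in row 1 total 113, leaving 111 − 113 = -2 for the blank.
The known cells in row 4 total 87, leaving 111 − 87 = 24 for the blank.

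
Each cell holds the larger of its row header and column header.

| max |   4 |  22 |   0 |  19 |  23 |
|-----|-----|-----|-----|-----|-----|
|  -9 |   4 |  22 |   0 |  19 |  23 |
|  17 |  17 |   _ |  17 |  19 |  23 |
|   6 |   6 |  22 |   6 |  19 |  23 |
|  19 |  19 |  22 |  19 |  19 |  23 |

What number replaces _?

22

max(17, 22) = 22.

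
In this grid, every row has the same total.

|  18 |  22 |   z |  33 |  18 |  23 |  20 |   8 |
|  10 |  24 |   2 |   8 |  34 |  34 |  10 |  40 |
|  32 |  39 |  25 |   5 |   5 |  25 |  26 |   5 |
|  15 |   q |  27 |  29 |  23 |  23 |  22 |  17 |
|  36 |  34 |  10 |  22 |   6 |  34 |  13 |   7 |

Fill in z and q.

Rows 2 and 3 both add up to 162, so every row sums to 162.
Row 1: 18 + 22 + 33 + 18 + 23 + 20 + 8 = 142, so the missing entry is 162 − 142 = 20.
Row 4: 15 + 27 + 29 + 23 + 23 + 22 + 17 = 156, so the missing entry is 162 − 156 = 6.

z = 20, q = 6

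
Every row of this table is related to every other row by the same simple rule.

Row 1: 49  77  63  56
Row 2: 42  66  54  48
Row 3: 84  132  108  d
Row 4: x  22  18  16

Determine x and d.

x = 14, d = 96

Each row is a constant multiple of every other row — this is a multiplication table with the headers hidden.
Row 4 is 18/63 = 2/7 times row 1, so its entry in column 1 is 49 × 2/7 = 14.
Row 3 is 108/63 = 12/7 times row 1, so its entry in column 4 is 56 × 12/7 = 96.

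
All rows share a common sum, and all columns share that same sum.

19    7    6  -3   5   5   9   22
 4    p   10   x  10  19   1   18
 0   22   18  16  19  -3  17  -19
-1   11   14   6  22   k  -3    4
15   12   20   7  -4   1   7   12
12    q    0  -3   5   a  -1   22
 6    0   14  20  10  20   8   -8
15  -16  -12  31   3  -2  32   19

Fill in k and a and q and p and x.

Rows 1 and 3 both sum to 70, so that's the common total.
The known cells in column 4 total 74, leaving 70 − 74 = -4 for the blank.
The known cells in row 2 total 58, leaving 70 − 58 = 12 for the blank.
The known cells in column 2 total 48, leaving 70 − 48 = 22 for the blank.
The known cells in row 6 total 57, leaving 70 − 57 = 13 for the blank.
The known cells in row 4 total 53, leaving 70 − 53 = 17 for the blank.

k = 17, a = 13, q = 22, p = 12, x = -4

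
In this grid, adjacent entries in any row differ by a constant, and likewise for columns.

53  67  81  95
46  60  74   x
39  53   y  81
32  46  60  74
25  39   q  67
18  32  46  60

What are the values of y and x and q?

y = 67, x = 88, q = 53

Along each row the entries change by 14 per step; down each column they change by -7.
Row 3: from 39 at column 1, stepping by 14 to column 3 gives 67.
Row 2: from 46 at column 1, stepping by 14 to column 4 gives 88.
Row 5: from 25 at column 1, stepping by 14 to column 3 gives 53.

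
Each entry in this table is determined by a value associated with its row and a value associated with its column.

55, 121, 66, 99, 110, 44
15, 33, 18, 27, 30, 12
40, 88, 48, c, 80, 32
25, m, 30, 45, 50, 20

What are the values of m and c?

Each row is a constant multiple of every other row — this is a multiplication table with the headers hidden.
Row 4 is 30/66 = 5/11 times row 1, so its entry in column 2 is 121 × 5/11 = 55.
Row 3 is 48/66 = 8/11 times row 1, so its entry in column 4 is 99 × 8/11 = 72.

m = 55, c = 72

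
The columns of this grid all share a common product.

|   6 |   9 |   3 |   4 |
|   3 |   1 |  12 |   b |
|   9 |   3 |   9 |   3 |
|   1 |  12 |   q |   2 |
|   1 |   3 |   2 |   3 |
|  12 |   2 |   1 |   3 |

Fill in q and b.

Columns 1 and 2 each multiply to 1944, so every column has product 1944.
Column 3: 3×12×9×2×1 = 648, so the missing entry is 1944 ÷ 648 = 3.
Column 4: 4×3×2×3×3 = 216, so the missing entry is 1944 ÷ 216 = 9.

q = 3, b = 9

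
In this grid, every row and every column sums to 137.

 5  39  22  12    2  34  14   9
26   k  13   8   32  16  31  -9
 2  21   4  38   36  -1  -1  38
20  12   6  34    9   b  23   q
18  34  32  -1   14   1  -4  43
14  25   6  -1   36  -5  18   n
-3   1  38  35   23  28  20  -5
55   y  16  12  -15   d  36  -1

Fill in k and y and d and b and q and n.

The known cells in row 2 total 117, leaving 137 − 117 = 20 for the blank.
The known cells in column 2 total 152, leaving 137 − 152 = -15 for the blank.
The known cells in row 6 total 93, leaving 137 − 93 = 44 for the blank.
The known cells in column 8 total 119, leaving 137 − 119 = 18 for the blank.
The known cells in row 8 total 88, leaving 137 − 88 = 49 for the blank.
The known cells in row 4 total 122, leaving 137 − 122 = 15 for the blank.

k = 20, y = -15, d = 49, b = 15, q = 18, n = 44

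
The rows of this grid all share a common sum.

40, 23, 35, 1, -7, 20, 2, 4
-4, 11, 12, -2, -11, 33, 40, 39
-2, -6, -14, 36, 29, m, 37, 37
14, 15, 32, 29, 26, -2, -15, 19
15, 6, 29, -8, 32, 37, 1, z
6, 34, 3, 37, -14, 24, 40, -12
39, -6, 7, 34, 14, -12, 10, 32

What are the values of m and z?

The complete rows each total 118.
Row 3 is missing 118 − 117 = 1 (since -2 − 6 − 14 + 36 + 29 + 37 + 37 = 117).
Row 5 is missing 118 − 112 = 6 (since 15 + 6 + 29 − 8 + 32 + 37 + 1 = 112).

m = 1, z = 6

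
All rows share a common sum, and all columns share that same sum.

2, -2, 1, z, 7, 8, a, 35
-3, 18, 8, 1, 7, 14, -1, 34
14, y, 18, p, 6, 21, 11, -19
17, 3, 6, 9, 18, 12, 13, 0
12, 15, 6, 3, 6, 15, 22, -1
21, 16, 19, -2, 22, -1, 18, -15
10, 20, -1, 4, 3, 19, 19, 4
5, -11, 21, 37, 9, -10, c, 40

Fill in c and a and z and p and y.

c = -13, a = 9, z = 18, p = 8, y = 19

Rows 2 and 4 both sum to 78, so that's the common total.
Column 2 has -2 + 18 + 3 + 15 + 16 + 20 − 11 = 59; the blank must be 78 − 59 = 19.
Row 3 has 14 + 19 + 18 + 6 + 21 + 11 − 19 = 70; the blank must be 78 − 70 = 8.
Column 4 has 1 + 8 + 9 + 3 − 2 + 4 + 37 = 60; the blank must be 78 − 60 = 18.
Row 1 has 2 − 2 + 1 + 18 + 7 + 8 + 35 = 69; the blank must be 78 − 69 = 9.
Row 8 has 5 − 11 + 21 + 37 + 9 − 10 + 40 = 91; the blank must be 78 − 91 = -13.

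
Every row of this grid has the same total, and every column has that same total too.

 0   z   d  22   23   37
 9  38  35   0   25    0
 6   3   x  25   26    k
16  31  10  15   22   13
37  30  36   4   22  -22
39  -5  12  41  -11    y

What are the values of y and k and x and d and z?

Rows 2 and 4 both sum to 107, so that's the common total.
Column 2: 38 + 3 + 31 + 30 − 5 = 97, so its missing entry is 107 − 97 = 10.
Row 6: 39 − 5 + 12 + 41 − 11 = 76, so its missing entry is 107 − 76 = 31.
Row 1: 0 + 10 + 22 + 23 + 37 = 92, so its missing entry is 107 − 92 = 15.
Column 3: 15 + 35 + 10 + 36 + 12 = 108, so its missing entry is 107 − 108 = -1.
Row 3: 6 + 3 − 1 + 25 + 26 = 59, so its missing entry is 107 − 59 = 48.

y = 31, k = 48, x = -1, d = 15, z = 10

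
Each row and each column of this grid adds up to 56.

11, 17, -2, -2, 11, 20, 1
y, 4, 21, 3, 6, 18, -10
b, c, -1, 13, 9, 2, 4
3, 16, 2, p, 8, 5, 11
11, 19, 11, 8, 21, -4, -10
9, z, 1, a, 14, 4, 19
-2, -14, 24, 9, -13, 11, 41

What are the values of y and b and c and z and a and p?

y = 14, b = 10, c = 19, z = -5, a = 14, p = 11

Row 4: 3 + 16 + 2 + 8 + 5 + 11 = 45, so its missing entry is 56 − 45 = 11.
Column 4: -2 + 3 + 13 + 11 + 8 + 9 = 42, so its missing entry is 56 − 42 = 14.
Row 6: 9 + 1 + 14 + 14 + 4 + 19 = 61, so its missing entry is 56 − 61 = -5.
Column 2: 17 + 4 + 16 + 19 − 5 − 14 = 37, so its missing entry is 56 − 37 = 19.
Row 3: 19 − 1 + 13 + 9 + 2 + 4 = 46, so its missing entry is 56 − 46 = 10.
Row 2: 4 + 21 + 3 + 6 + 18 − 10 = 42, so its missing entry is 56 − 42 = 14.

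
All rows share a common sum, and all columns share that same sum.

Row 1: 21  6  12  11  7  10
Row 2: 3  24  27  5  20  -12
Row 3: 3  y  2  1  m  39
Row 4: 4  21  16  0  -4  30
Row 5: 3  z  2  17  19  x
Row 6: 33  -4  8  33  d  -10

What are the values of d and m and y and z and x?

Rows 1 and 2 both sum to 67, so that's the common total.
Row 6: 33 − 4 + 8 + 33 − 10 = 60, so its missing entry is 67 − 60 = 7.
Column 5: 7 + 20 − 4 + 19 + 7 = 49, so its missing entry is 67 − 49 = 18.
Row 3: 3 + 2 + 1 + 18 + 39 = 63, so its missing entry is 67 − 63 = 4.
Column 6: 10 − 12 + 39 + 30 − 10 = 57, so its missing entry is 67 − 57 = 10.
Row 5: 3 + 2 + 17 + 19 + 10 = 51, so its missing entry is 67 − 51 = 16.

d = 7, m = 18, y = 4, z = 16, x = 10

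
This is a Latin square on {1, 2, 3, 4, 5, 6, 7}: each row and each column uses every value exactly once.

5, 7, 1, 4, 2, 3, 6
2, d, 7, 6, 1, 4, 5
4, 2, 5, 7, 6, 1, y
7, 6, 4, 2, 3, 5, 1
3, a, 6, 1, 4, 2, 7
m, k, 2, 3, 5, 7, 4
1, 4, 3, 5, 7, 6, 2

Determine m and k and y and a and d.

m = 6, k = 1, y = 3, a = 5, d = 3

For row 2, column 2: row 2 already has {1, 2, 4, 5, 6, 7}; that leaves 3.
For row 6, column 1: column 1 already has {1, 2, 3, 4, 5, 7}; that leaves 6.
For row 6, column 2: row 6 already has {2, 3, 4, 5, 6, 7}; that leaves 1.
Cell (3,7): row 3 already has {1, 2, 4, 5, 6, 7} → 3.
At (row 5, col 2): row 5 already has {1, 2, 3, 4, 6, 7}, so the value is 5.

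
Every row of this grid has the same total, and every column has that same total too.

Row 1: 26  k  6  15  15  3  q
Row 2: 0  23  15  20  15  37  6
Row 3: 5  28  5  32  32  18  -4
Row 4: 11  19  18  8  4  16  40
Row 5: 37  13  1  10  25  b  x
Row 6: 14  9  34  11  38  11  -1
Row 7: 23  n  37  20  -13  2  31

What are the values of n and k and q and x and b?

n = 16, k = 8, q = 43, x = 1, b = 29

Rows 2 and 3 both sum to 116, so that's the common total.
The known cells in row 7 total 100, leaving 116 − 100 = 16 for the blank.
The known cells in column 2 total 108, leaving 116 − 108 = 8 for the blank.
The known cells in row 1 total 73, leaving 116 − 73 = 43 for the blank.
The known cells in column 7 total 115, leaving 116 − 115 = 1 for the blank.
The known cells in row 5 total 87, leaving 116 − 87 = 29 for the blank.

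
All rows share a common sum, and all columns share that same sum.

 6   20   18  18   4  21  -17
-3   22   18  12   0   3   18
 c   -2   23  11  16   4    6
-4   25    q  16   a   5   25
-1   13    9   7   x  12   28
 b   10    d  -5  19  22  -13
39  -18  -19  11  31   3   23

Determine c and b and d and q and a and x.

Rows 1 and 2 both sum to 70, so that's the common total.
Row 5 has -1 + 13 + 9 + 7 + 12 + 28 = 68; the blank must be 70 − 68 = 2.
Column 5 has 4 + 0 + 16 + 2 + 19 + 31 = 72; the blank must be 70 − 72 = -2.
Row 3 has -2 + 23 + 11 + 16 + 4 + 6 = 58; the blank must be 70 − 58 = 12.
Column 1 has 6 − 3 + 12 − 4 − 1 + 39 = 49; the blank must be 70 − 49 = 21.
Row 4 has -4 + 25 + 16 − 2 + 5 + 25 = 65; the blank must be 70 − 65 = 5.
Row 6 has 21 + 10 − 5 + 19 + 22 − 13 = 54; the blank must be 70 − 54 = 16.

c = 12, b = 21, d = 16, q = 5, a = -2, x = 2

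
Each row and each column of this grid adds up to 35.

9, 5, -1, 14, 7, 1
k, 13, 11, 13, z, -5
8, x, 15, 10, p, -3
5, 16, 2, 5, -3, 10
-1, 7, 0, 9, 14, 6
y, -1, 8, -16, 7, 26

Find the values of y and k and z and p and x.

y = 11, k = 3, z = 0, p = 10, x = -5

The known cells in column 2 total 40, leaving 35 − 40 = -5 for the blank.
The known cells in row 3 total 25, leaving 35 − 25 = 10 for the blank.
The known cells in column 5 total 35, leaving 35 − 35 = 0 for the blank.
The known cells in row 6 total 24, leaving 35 − 24 = 11 for the blank.
The known cells in row 2 total 32, leaving 35 − 32 = 3 for the blank.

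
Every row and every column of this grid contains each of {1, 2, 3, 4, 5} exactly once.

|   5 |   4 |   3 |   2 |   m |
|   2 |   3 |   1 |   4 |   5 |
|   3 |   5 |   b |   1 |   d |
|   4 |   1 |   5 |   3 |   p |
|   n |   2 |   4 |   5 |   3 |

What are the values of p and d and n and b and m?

For row 5, column 1: row 5 already has {2, 3, 4, 5}; that leaves 1.
For row 1, column 5: row 1 already has {2, 3, 4, 5}; that leaves 1.
At (row 4, col 5): row 4 already has {1, 3, 4, 5}, so the value is 2.
At (row 3, col 5): column 5 already has {1, 2, 3, 5}, so the value is 4.
For row 3, column 3: row 3 already has {1, 3, 4, 5}; that leaves 2.

p = 2, d = 4, n = 1, b = 2, m = 1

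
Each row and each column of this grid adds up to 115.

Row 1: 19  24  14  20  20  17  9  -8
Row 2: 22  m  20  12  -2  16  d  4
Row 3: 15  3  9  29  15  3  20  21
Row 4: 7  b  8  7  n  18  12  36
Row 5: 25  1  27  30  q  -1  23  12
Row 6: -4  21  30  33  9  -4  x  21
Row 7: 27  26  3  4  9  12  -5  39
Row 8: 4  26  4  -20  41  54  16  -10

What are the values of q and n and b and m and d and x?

q = -2, n = 25, b = 2, m = 12, d = 31, x = 9

The known cells in row 5 total 117, leaving 115 − 117 = -2 for the blank.
The known cells in column 5 total 90, leaving 115 − 90 = 25 for the blank.
The known cells in row 4 total 113, leaving 115 − 113 = 2 for the blank.
The known cells in column 2 total 103, leaving 115 − 103 = 12 for the blank.
The known cells in row 6 total 106, leaving 115 − 106 = 9 for the blank.
The known cells in row 2 total 84, leaving 115 − 84 = 31 for the blank.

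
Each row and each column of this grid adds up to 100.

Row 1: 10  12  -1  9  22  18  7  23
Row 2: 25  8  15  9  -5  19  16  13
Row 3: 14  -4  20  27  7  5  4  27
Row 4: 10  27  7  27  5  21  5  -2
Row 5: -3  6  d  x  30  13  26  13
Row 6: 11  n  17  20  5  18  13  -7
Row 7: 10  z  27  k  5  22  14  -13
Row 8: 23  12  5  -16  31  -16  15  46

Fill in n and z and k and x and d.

Row 6 has 11 + 17 + 20 + 5 + 18 + 13 − 7 = 77; the blank must be 100 − 77 = 23.
Column 2 has 12 + 8 − 4 + 27 + 6 + 23 + 12 = 84; the blank must be 100 − 84 = 16.
Column 3 has -1 + 15 + 20 + 7 + 17 + 27 + 5 = 90; the blank must be 100 − 90 = 10.
Row 5 has -3 + 6 + 10 + 30 + 13 + 26 + 13 = 95; the blank must be 100 − 95 = 5.
Row 7 has 10 + 16 + 27 + 5 + 22 + 14 − 13 = 81; the blank must be 100 − 81 = 19.

n = 23, z = 16, k = 19, x = 5, d = 10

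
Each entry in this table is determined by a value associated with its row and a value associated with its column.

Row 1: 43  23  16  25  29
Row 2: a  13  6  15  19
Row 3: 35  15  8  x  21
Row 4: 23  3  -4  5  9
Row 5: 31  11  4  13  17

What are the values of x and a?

The difference between any two rows is the same in every column — this is an addition table with the headers hidden.
Row 3 minus row 1 is 15 − 23 = -8, so its entry in column 4 is 25 + (-8) = 17.
Row 2 minus row 1 is 13 − 23 = -10, so its entry in column 1 is 43 + (-10) = 33.

x = 17, a = 33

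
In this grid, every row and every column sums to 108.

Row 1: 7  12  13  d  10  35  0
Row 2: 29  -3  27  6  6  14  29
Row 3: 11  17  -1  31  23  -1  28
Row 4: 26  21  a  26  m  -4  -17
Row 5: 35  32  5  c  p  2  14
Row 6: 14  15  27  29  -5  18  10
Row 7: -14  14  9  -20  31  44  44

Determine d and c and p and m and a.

d = 31, c = 5, p = 15, m = 28, a = 28

Row 1: 7 + 12 + 13 + 10 + 35 + 0 = 77, so its missing entry is 108 − 77 = 31.
Column 4: 31 + 6 + 31 + 26 + 29 − 20 = 103, so its missing entry is 108 − 103 = 5.
Row 5: 35 + 32 + 5 + 5 + 2 + 14 = 93, so its missing entry is 108 − 93 = 15.
Column 5: 10 + 6 + 23 + 15 − 5 + 31 = 80, so its missing entry is 108 − 80 = 28.
Row 4: 26 + 21 + 26 + 28 − 4 − 17 = 80, so its missing entry is 108 − 80 = 28.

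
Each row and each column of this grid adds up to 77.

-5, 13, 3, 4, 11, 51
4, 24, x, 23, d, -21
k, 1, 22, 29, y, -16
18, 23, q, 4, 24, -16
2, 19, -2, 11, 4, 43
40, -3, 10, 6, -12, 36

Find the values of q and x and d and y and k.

q = 24, x = 20, d = 27, y = 23, k = 18

The known cells in column 1 total 59, leaving 77 − 59 = 18 for the blank.
The known cells in row 3 total 54, leaving 77 − 54 = 23 for the blank.
The known cells in column 5 total 50, leaving 77 − 50 = 27 for the blank.
The known cells in row 2 total 57, leaving 77 − 57 = 20 for the blank.
The known cells in row 4 total 53, leaving 77 − 53 = 24 for the blank.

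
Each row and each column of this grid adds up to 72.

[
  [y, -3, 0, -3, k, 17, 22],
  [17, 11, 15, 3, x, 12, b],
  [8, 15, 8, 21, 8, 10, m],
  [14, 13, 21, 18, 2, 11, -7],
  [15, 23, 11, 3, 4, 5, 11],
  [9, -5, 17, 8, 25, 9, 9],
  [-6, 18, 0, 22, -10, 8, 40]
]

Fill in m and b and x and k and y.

m = 2, b = -5, x = 19, k = 24, y = 15

The known cells in column 1 total 57, leaving 72 − 57 = 15 for the blank.
The known cells in row 1 total 48, leaving 72 − 48 = 24 for the blank.
The known cells in column 5 total 53, leaving 72 − 53 = 19 for the blank.
The known cells in row 3 total 70, leaving 72 − 70 = 2 for the blank.
The known cells in row 2 total 77, leaving 72 − 77 = -5 for the blank.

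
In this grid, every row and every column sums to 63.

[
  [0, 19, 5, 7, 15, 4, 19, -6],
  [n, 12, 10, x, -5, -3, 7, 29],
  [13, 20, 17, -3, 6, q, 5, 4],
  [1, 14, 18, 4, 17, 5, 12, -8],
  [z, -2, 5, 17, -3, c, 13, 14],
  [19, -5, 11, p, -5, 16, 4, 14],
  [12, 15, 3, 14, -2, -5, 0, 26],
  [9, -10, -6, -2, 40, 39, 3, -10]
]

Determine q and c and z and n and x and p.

q = 1, c = 6, z = 13, n = -4, x = 17, p = 9

Row 6: 19 − 5 + 11 − 5 + 16 + 4 + 14 = 54, so its missing entry is 63 − 54 = 9.
Row 3: 13 + 20 + 17 − 3 + 6 + 5 + 4 = 62, so its missing entry is 63 − 62 = 1.
Column 6: 4 − 3 + 1 + 5 + 16 − 5 + 39 = 57, so its missing entry is 63 − 57 = 6.
Row 5: -2 + 5 + 17 − 3 + 6 + 13 + 14 = 50, so its missing entry is 63 − 50 = 13.
Column 1: 0 + 13 + 1 + 13 + 19 + 12 + 9 = 67, so its missing entry is 63 − 67 = -4.
Row 2: -4 + 12 + 10 − 5 − 3 + 7 + 29 = 46, so its missing entry is 63 − 46 = 17.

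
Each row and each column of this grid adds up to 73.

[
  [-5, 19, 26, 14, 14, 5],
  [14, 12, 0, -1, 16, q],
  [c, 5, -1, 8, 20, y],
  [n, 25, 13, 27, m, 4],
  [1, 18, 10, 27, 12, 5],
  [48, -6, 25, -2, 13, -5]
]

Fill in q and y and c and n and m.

Column 5: 14 + 16 + 20 + 12 + 13 = 75, so its missing entry is 73 − 75 = -2.
Row 2: 14 + 12 + 0 − 1 + 16 = 41, so its missing entry is 73 − 41 = 32.
Row 4: 25 + 13 + 27 − 2 + 4 = 67, so its missing entry is 73 − 67 = 6.
Column 1: -5 + 14 + 6 + 1 + 48 = 64, so its missing entry is 73 − 64 = 9.
Row 3: 9 + 5 − 1 + 8 + 20 = 41, so its missing entry is 73 − 41 = 32.

q = 32, y = 32, c = 9, n = 6, m = -2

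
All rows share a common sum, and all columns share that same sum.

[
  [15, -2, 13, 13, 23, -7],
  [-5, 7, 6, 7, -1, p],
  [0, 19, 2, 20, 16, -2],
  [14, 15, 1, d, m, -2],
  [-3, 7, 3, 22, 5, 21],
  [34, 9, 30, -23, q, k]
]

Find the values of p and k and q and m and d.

p = 41, k = 4, q = 1, m = 11, d = 16

Rows 1 and 3 both sum to 55, so that's the common total.
Row 2: -5 + 7 + 6 + 7 − 1 = 14, so its missing entry is 55 − 14 = 41.
Column 6: -7 + 41 − 2 − 2 + 21 = 51, so its missing entry is 55 − 51 = 4.
Row 6: 34 + 9 + 30 − 23 + 4 = 54, so its missing entry is 55 − 54 = 1.
Column 5: 23 − 1 + 16 + 5 + 1 = 44, so its missing entry is 55 − 44 = 11.
Row 4: 14 + 15 + 1 + 11 − 2 = 39, so its missing entry is 55 − 39 = 16.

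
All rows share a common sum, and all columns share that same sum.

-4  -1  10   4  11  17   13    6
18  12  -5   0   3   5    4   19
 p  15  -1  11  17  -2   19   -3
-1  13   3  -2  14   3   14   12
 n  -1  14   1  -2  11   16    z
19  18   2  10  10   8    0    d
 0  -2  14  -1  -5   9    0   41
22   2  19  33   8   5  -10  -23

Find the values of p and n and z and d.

Rows 1 and 2 both sum to 56, so that's the common total.
Row 3 has 15 − 1 + 11 + 17 − 2 + 19 − 3 = 56; the blank must be 56 − 56 = 0.
Column 1 has -4 + 18 + 0 − 1 + 19 + 0 + 22 = 54; the blank must be 56 − 54 = 2.
Row 5 has 2 − 1 + 14 + 1 − 2 + 11 + 16 = 41; the blank must be 56 − 41 = 15.
Row 6 has 19 + 18 + 2 + 10 + 10 + 8 + 0 = 67; the blank must be 56 − 67 = -11.

p = 0, n = 2, z = 15, d = -11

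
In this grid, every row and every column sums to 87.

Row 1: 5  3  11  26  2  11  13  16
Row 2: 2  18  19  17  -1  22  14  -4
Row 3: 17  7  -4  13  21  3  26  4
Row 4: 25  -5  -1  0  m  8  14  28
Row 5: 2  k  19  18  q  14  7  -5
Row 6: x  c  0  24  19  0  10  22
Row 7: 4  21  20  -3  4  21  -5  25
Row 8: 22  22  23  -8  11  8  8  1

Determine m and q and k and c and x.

m = 18, q = 13, k = 19, c = 2, x = 10

Row 4 has 25 − 5 − 1 + 0 + 8 + 14 + 28 = 69; the blank must be 87 − 69 = 18.
Column 5 has 2 − 1 + 21 + 18 + 19 + 4 + 11 = 74; the blank must be 87 − 74 = 13.
Column 1 has 5 + 2 + 17 + 25 + 2 + 4 + 22 = 77; the blank must be 87 − 77 = 10.
Row 6 has 10 + 0 + 24 + 19 + 0 + 10 + 22 = 85; the blank must be 87 − 85 = 2.
Row 5 has 2 + 19 + 18 + 13 + 14 + 7 − 5 = 68; the blank must be 87 − 68 = 19.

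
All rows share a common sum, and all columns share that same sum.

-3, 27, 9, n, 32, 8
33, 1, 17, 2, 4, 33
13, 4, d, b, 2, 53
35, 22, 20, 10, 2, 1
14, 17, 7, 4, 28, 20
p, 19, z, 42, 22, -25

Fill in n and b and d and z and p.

Rows 2 and 4 both sum to 90, so that's the common total.
Row 1: -3 + 27 + 9 + 32 + 8 = 73, so its missing entry is 90 − 73 = 17.
Column 4: 17 + 2 + 10 + 4 + 42 = 75, so its missing entry is 90 − 75 = 15.
Column 1: -3 + 33 + 13 + 35 + 14 = 92, so its missing entry is 90 − 92 = -2.
Row 3: 13 + 4 + 15 + 2 + 53 = 87, so its missing entry is 90 − 87 = 3.
Row 6: -2 + 19 + 42 + 22 − 25 = 56, so its missing entry is 90 − 56 = 34.

n = 17, b = 15, d = 3, z = 34, p = -2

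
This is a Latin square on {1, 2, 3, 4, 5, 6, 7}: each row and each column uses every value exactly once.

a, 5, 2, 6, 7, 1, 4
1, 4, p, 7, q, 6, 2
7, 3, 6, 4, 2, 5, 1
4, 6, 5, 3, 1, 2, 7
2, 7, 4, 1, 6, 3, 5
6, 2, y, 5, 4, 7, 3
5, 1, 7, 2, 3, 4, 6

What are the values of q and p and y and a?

For row 6, column 3: row 6 already has {2, 3, 4, 5, 6, 7}; that leaves 1.
At (row 2, col 3): column 3 already has {1, 2, 4, 5, 6, 7}, so the value is 3.
At (row 2, col 5): row 2 already has {1, 2, 3, 4, 6, 7}, so the value is 5.
At (row 1, col 1): row 1 already has {1, 2, 4, 5, 6, 7}, so the value is 3.

q = 5, p = 3, y = 1, a = 3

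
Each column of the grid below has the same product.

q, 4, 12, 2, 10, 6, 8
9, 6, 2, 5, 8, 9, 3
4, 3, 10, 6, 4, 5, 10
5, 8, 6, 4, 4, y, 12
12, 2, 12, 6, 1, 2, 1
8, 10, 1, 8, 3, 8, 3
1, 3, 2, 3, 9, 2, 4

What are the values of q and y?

Columns 2 and 4 each multiply to 34560, so every column has product 34560.
Column 1: 9×4×5×12×8×1 = 17280, so the missing entry is 34560 ÷ 17280 = 2.
Column 6: 6×9×5×2×8×2 = 8640, so the missing entry is 34560 ÷ 8640 = 4.

q = 2, y = 4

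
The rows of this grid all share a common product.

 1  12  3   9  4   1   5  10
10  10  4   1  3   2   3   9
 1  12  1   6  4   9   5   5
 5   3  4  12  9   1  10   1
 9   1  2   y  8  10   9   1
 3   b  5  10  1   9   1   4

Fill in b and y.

Rows 1 and 2 each multiply to 64800, so every row has product 64800.
Row 6: 3×5×10×1×9×1×4 = 5400, so the missing entry is 64800 ÷ 5400 = 12.
Row 5: 9×1×2×8×10×9×1 = 12960, so the missing entry is 64800 ÷ 12960 = 5.

b = 12, y = 5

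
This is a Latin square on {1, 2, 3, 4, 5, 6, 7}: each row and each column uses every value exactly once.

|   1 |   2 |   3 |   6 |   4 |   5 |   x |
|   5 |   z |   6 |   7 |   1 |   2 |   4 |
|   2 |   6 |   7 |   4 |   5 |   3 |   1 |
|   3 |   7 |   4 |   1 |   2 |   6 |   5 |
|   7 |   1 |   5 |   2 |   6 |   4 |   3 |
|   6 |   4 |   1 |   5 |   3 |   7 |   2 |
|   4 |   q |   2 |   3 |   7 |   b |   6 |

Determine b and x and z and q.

At (row 2, col 2): row 2 already has {1, 2, 4, 5, 6, 7}, so the value is 3.
For row 7, column 2: column 2 already has {1, 2, 3, 4, 6, 7}; that leaves 5.
At (row 7, col 6): row 7 already has {2, 3, 4, 5, 6, 7}, so the value is 1.
Cell (1,7): row 1 already has {1, 2, 3, 4, 5, 6} → 7.

b = 1, x = 7, z = 3, q = 5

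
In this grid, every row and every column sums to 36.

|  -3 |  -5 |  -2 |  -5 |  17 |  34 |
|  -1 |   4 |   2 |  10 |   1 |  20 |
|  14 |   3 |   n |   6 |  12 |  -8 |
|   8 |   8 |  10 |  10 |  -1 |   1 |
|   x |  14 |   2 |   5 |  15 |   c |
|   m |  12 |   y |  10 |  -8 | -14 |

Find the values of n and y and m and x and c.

Column 6 has 34 + 20 − 8 + 1 − 14 = 33; the blank must be 36 − 33 = 3.
Row 5 has 14 + 2 + 5 + 15 + 3 = 39; the blank must be 36 − 39 = -3.
Column 1 has -3 − 1 + 14 + 8 − 3 = 15; the blank must be 36 − 15 = 21.
Row 3 has 14 + 3 + 6 + 12 − 8 = 27; the blank must be 36 − 27 = 9.
Row 6 has 21 + 12 + 10 − 8 − 14 = 21; the blank must be 36 − 21 = 15.

n = 9, y = 15, m = 21, x = -3, c = 3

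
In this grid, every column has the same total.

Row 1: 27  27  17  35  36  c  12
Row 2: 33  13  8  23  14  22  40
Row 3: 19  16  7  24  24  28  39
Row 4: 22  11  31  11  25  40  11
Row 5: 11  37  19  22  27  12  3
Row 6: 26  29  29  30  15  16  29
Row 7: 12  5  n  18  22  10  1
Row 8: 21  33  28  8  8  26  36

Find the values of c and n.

The complete columns each total 171.
Column 6 is missing 171 − 154 = 17 (since 22 + 28 + 40 + 12 + 16 + 10 + 26 = 154).
Column 3 is missing 171 − 139 = 32 (since 17 + 8 + 7 + 31 + 19 + 29 + 28 = 139).

c = 17, n = 32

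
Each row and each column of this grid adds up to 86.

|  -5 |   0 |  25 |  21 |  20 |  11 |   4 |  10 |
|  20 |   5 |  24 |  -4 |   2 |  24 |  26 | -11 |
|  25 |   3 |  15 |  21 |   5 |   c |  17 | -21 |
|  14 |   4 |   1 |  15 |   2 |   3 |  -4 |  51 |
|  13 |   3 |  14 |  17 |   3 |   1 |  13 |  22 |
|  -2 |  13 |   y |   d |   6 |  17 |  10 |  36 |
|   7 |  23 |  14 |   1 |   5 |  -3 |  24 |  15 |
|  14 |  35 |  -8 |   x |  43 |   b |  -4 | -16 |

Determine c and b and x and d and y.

The known cells in row 3 total 65, leaving 86 − 65 = 21 for the blank.
The known cells in column 6 total 74, leaving 86 − 74 = 12 for the blank.
The known cells in row 8 total 76, leaving 86 − 76 = 10 for the blank.
The known cells in column 4 total 81, leaving 86 − 81 = 5 for the blank.
The known cells in row 6 total 85, leaving 86 − 85 = 1 for the blank.

c = 21, b = 12, x = 10, d = 5, y = 1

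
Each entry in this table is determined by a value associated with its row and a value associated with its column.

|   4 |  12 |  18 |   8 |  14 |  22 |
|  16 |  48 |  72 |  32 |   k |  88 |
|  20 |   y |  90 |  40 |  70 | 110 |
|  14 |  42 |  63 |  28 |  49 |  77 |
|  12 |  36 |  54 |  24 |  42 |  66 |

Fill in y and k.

y = 60, k = 56

Each row is a constant multiple of every other row — this is a multiplication table with the headers hidden.
Row 3 is 20/4 = 5/1 times row 1, so its entry in column 2 is 12 × 5/1 = 60.
Row 2 is 16/4 = 4/1 times row 1, so its entry in column 5 is 14 × 4/1 = 56.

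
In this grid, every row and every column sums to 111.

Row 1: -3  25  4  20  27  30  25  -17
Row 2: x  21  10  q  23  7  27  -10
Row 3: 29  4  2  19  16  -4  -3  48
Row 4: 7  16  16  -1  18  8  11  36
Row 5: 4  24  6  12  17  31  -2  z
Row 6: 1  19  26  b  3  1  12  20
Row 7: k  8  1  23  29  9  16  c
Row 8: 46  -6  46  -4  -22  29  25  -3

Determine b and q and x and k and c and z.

Row 6: 1 + 19 + 26 + 3 + 1 + 12 + 20 = 82, so its missing entry is 111 − 82 = 29.
Column 4: 20 + 19 − 1 + 12 + 29 + 23 − 4 = 98, so its missing entry is 111 − 98 = 13.
Row 2: 21 + 10 + 13 + 23 + 7 + 27 − 10 = 91, so its missing entry is 111 − 91 = 20.
Column 1: -3 + 20 + 29 + 7 + 4 + 1 + 46 = 104, so its missing entry is 111 − 104 = 7.
Row 7: 7 + 8 + 1 + 23 + 29 + 9 + 16 = 93, so its missing entry is 111 − 93 = 18.
Row 5: 4 + 24 + 6 + 12 + 17 + 31 − 2 = 92, so its missing entry is 111 − 92 = 19.

b = 29, q = 13, x = 20, k = 7, c = 18, z = 19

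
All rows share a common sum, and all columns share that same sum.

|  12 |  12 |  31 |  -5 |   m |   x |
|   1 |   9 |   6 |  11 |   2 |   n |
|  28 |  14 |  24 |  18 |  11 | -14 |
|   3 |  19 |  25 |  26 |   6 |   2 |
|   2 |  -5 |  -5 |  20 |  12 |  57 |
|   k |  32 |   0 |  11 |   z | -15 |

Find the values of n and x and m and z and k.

Rows 3 and 4 both sum to 81, so that's the common total.
The known cells in row 2 total 29, leaving 81 − 29 = 52 for the blank.
The known cells in column 1 total 46, leaving 81 − 46 = 35 for the blank.
The known cells in row 6 total 63, leaving 81 − 63 = 18 for the blank.
The known cells in column 5 total 49, leaving 81 − 49 = 32 for the blank.
The known cells in row 1 total 82, leaving 81 − 82 = -1 for the blank.

n = 52, x = -1, m = 32, z = 18, k = 35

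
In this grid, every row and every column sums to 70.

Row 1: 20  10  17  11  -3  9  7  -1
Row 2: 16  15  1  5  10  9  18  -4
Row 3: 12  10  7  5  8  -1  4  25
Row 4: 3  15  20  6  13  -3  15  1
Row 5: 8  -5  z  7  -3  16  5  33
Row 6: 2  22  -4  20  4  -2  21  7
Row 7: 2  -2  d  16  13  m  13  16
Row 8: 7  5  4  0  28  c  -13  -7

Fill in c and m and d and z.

c = 46, m = -4, d = 16, z = 9

The known cells in row 5 total 61, leaving 70 − 61 = 9 for the blank.
The known cells in row 8 total 24, leaving 70 − 24 = 46 for the blank.
The known cells in column 3 total 54, leaving 70 − 54 = 16 for the blank.
The known cells in row 7 total 74, leaving 70 − 74 = -4 for the blank.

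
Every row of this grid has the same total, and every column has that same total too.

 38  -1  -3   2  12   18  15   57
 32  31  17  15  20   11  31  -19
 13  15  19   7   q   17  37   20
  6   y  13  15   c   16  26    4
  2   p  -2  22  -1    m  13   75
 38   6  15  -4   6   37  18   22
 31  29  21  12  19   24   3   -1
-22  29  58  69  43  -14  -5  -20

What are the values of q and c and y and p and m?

Rows 1 and 2 both sum to 138, so that's the common total.
Row 3: 13 + 15 + 19 + 7 + 17 + 37 + 20 = 128, so its missing entry is 138 − 128 = 10.
Column 5: 12 + 20 + 10 − 1 + 6 + 19 + 43 = 109, so its missing entry is 138 − 109 = 29.
Row 4: 6 + 13 + 15 + 29 + 16 + 26 + 4 = 109, so its missing entry is 138 − 109 = 29.
Column 6: 18 + 11 + 17 + 16 + 37 + 24 − 14 = 109, so its missing entry is 138 − 109 = 29.
Row 5: 2 − 2 + 22 − 1 + 29 + 13 + 75 = 138, so its missing entry is 138 − 138 = 0.

q = 10, c = 29, y = 29, p = 0, m = 29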